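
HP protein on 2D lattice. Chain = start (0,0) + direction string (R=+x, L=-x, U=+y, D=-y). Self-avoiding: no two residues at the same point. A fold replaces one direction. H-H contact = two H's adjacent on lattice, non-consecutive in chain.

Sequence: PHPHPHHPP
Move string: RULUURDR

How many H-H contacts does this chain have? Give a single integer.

Positions: [(0, 0), (1, 0), (1, 1), (0, 1), (0, 2), (0, 3), (1, 3), (1, 2), (2, 2)]
No H-H contacts found.

Answer: 0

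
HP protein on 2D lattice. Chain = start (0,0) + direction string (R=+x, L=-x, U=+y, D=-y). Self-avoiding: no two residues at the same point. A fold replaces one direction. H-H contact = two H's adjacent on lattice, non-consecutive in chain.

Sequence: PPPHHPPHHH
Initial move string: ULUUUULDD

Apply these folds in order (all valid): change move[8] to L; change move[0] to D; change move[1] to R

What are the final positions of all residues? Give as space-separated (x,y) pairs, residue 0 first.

Answer: (0,0) (0,-1) (1,-1) (1,0) (1,1) (1,2) (1,3) (0,3) (0,2) (-1,2)

Derivation:
Initial moves: ULUUUULDD
Fold: move[8]->L => ULUUUULDL (positions: [(0, 0), (0, 1), (-1, 1), (-1, 2), (-1, 3), (-1, 4), (-1, 5), (-2, 5), (-2, 4), (-3, 4)])
Fold: move[0]->D => DLUUUULDL (positions: [(0, 0), (0, -1), (-1, -1), (-1, 0), (-1, 1), (-1, 2), (-1, 3), (-2, 3), (-2, 2), (-3, 2)])
Fold: move[1]->R => DRUUUULDL (positions: [(0, 0), (0, -1), (1, -1), (1, 0), (1, 1), (1, 2), (1, 3), (0, 3), (0, 2), (-1, 2)])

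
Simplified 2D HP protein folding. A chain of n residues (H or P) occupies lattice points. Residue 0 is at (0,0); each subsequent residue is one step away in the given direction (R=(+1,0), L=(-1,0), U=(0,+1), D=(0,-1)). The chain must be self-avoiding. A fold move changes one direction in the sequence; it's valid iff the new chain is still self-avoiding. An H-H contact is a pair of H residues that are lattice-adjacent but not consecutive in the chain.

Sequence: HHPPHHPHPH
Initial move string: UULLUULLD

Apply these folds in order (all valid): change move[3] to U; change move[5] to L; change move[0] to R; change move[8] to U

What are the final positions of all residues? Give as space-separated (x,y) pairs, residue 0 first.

Initial moves: UULLUULLD
Fold: move[3]->U => UULUUULLD (positions: [(0, 0), (0, 1), (0, 2), (-1, 2), (-1, 3), (-1, 4), (-1, 5), (-2, 5), (-3, 5), (-3, 4)])
Fold: move[5]->L => UULUULLLD (positions: [(0, 0), (0, 1), (0, 2), (-1, 2), (-1, 3), (-1, 4), (-2, 4), (-3, 4), (-4, 4), (-4, 3)])
Fold: move[0]->R => RULUULLLD (positions: [(0, 0), (1, 0), (1, 1), (0, 1), (0, 2), (0, 3), (-1, 3), (-2, 3), (-3, 3), (-3, 2)])
Fold: move[8]->U => RULUULLLU (positions: [(0, 0), (1, 0), (1, 1), (0, 1), (0, 2), (0, 3), (-1, 3), (-2, 3), (-3, 3), (-3, 4)])

Answer: (0,0) (1,0) (1,1) (0,1) (0,2) (0,3) (-1,3) (-2,3) (-3,3) (-3,4)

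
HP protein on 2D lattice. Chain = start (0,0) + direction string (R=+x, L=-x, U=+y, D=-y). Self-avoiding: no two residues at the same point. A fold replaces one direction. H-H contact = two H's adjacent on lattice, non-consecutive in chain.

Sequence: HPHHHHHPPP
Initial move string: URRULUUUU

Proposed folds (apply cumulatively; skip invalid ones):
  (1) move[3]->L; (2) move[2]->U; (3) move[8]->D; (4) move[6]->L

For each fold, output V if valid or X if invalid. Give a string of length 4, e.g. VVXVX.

Initial: URRULUUUU -> [(0, 0), (0, 1), (1, 1), (2, 1), (2, 2), (1, 2), (1, 3), (1, 4), (1, 5), (1, 6)]
Fold 1: move[3]->L => URRLLUUUU INVALID (collision), skipped
Fold 2: move[2]->U => URUULUUUU VALID
Fold 3: move[8]->D => URUULUUUD INVALID (collision), skipped
Fold 4: move[6]->L => URUULULUU VALID

Answer: XVXV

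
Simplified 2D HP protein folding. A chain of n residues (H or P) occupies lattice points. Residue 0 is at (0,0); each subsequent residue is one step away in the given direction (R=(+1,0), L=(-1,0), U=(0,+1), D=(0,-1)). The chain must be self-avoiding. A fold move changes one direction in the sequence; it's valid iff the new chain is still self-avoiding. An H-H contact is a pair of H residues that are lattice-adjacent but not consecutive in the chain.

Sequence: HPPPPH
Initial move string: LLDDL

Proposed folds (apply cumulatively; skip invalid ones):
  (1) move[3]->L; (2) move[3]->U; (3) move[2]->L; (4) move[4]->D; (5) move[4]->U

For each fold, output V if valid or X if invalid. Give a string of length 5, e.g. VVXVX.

Answer: VXVVV

Derivation:
Initial: LLDDL -> [(0, 0), (-1, 0), (-2, 0), (-2, -1), (-2, -2), (-3, -2)]
Fold 1: move[3]->L => LLDLL VALID
Fold 2: move[3]->U => LLDUL INVALID (collision), skipped
Fold 3: move[2]->L => LLLLL VALID
Fold 4: move[4]->D => LLLLD VALID
Fold 5: move[4]->U => LLLLU VALID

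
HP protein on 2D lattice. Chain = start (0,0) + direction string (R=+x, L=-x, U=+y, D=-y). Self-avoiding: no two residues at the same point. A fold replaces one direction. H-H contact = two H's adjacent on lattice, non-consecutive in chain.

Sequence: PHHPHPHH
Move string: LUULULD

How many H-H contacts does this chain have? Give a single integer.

Positions: [(0, 0), (-1, 0), (-1, 1), (-1, 2), (-2, 2), (-2, 3), (-3, 3), (-3, 2)]
H-H contact: residue 4 @(-2,2) - residue 7 @(-3, 2)

Answer: 1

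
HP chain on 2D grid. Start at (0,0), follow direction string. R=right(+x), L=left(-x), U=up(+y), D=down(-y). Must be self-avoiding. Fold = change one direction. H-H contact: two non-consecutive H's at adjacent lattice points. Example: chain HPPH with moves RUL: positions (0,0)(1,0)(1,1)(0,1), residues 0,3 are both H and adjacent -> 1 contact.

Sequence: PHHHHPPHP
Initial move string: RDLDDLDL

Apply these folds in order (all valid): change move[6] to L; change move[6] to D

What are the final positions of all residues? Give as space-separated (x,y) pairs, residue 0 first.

Initial moves: RDLDDLDL
Fold: move[6]->L => RDLDDLLL (positions: [(0, 0), (1, 0), (1, -1), (0, -1), (0, -2), (0, -3), (-1, -3), (-2, -3), (-3, -3)])
Fold: move[6]->D => RDLDDLDL (positions: [(0, 0), (1, 0), (1, -1), (0, -1), (0, -2), (0, -3), (-1, -3), (-1, -4), (-2, -4)])

Answer: (0,0) (1,0) (1,-1) (0,-1) (0,-2) (0,-3) (-1,-3) (-1,-4) (-2,-4)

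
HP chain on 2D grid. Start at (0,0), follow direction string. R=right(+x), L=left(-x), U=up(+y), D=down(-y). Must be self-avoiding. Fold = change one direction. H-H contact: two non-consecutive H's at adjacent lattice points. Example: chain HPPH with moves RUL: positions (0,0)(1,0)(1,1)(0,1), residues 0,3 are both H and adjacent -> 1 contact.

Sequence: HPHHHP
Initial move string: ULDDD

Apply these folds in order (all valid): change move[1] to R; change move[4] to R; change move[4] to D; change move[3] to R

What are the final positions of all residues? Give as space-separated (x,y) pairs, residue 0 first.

Initial moves: ULDDD
Fold: move[1]->R => URDDD (positions: [(0, 0), (0, 1), (1, 1), (1, 0), (1, -1), (1, -2)])
Fold: move[4]->R => URDDR (positions: [(0, 0), (0, 1), (1, 1), (1, 0), (1, -1), (2, -1)])
Fold: move[4]->D => URDDD (positions: [(0, 0), (0, 1), (1, 1), (1, 0), (1, -1), (1, -2)])
Fold: move[3]->R => URDRD (positions: [(0, 0), (0, 1), (1, 1), (1, 0), (2, 0), (2, -1)])

Answer: (0,0) (0,1) (1,1) (1,0) (2,0) (2,-1)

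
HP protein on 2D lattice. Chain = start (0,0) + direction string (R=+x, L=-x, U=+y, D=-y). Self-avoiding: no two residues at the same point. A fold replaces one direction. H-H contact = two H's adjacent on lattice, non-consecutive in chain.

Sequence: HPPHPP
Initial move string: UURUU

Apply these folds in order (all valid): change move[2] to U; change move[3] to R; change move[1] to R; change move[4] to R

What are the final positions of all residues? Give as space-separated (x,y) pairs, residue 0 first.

Initial moves: UURUU
Fold: move[2]->U => UUUUU (positions: [(0, 0), (0, 1), (0, 2), (0, 3), (0, 4), (0, 5)])
Fold: move[3]->R => UUURU (positions: [(0, 0), (0, 1), (0, 2), (0, 3), (1, 3), (1, 4)])
Fold: move[1]->R => URURU (positions: [(0, 0), (0, 1), (1, 1), (1, 2), (2, 2), (2, 3)])
Fold: move[4]->R => URURR (positions: [(0, 0), (0, 1), (1, 1), (1, 2), (2, 2), (3, 2)])

Answer: (0,0) (0,1) (1,1) (1,2) (2,2) (3,2)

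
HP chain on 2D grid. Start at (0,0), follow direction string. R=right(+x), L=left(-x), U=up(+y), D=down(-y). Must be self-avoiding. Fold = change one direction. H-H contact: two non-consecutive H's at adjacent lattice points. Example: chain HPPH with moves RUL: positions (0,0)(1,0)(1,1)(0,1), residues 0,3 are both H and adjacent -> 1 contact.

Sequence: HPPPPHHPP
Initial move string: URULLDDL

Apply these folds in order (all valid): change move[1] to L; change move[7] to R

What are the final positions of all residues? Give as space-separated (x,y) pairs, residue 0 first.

Answer: (0,0) (0,1) (-1,1) (-1,2) (-2,2) (-3,2) (-3,1) (-3,0) (-2,0)

Derivation:
Initial moves: URULLDDL
Fold: move[1]->L => ULULLDDL (positions: [(0, 0), (0, 1), (-1, 1), (-1, 2), (-2, 2), (-3, 2), (-3, 1), (-3, 0), (-4, 0)])
Fold: move[7]->R => ULULLDDR (positions: [(0, 0), (0, 1), (-1, 1), (-1, 2), (-2, 2), (-3, 2), (-3, 1), (-3, 0), (-2, 0)])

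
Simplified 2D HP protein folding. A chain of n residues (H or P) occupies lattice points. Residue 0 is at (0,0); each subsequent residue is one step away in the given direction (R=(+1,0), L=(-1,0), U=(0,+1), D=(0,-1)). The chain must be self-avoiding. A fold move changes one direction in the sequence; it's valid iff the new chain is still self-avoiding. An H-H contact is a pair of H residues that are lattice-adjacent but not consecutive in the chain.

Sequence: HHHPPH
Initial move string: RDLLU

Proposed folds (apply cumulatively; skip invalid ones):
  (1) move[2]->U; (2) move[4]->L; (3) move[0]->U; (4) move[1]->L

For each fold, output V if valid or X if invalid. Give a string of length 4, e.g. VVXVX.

Answer: XVXX

Derivation:
Initial: RDLLU -> [(0, 0), (1, 0), (1, -1), (0, -1), (-1, -1), (-1, 0)]
Fold 1: move[2]->U => RDULU INVALID (collision), skipped
Fold 2: move[4]->L => RDLLL VALID
Fold 3: move[0]->U => UDLLL INVALID (collision), skipped
Fold 4: move[1]->L => RLLLL INVALID (collision), skipped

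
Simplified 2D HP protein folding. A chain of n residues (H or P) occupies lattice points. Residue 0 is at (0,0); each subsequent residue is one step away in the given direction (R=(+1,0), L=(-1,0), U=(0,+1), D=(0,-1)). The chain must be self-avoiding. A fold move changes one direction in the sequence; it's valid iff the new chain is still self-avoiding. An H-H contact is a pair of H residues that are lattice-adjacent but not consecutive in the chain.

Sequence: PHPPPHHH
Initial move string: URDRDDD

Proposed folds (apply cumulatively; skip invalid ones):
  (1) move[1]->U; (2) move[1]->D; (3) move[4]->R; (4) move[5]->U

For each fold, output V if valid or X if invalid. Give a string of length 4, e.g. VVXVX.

Initial: URDRDDD -> [(0, 0), (0, 1), (1, 1), (1, 0), (2, 0), (2, -1), (2, -2), (2, -3)]
Fold 1: move[1]->U => UUDRDDD INVALID (collision), skipped
Fold 2: move[1]->D => UDDRDDD INVALID (collision), skipped
Fold 3: move[4]->R => URDRRDD VALID
Fold 4: move[5]->U => URDRRUD INVALID (collision), skipped

Answer: XXVX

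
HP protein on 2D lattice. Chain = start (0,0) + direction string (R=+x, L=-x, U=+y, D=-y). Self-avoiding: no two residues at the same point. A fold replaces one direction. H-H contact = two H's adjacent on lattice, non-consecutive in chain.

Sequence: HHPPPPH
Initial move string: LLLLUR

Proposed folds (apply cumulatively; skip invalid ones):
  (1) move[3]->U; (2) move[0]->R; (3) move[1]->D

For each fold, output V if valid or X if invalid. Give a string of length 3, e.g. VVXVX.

Initial: LLLLUR -> [(0, 0), (-1, 0), (-2, 0), (-3, 0), (-4, 0), (-4, 1), (-3, 1)]
Fold 1: move[3]->U => LLLUUR VALID
Fold 2: move[0]->R => RLLUUR INVALID (collision), skipped
Fold 3: move[1]->D => LDLUUR VALID

Answer: VXV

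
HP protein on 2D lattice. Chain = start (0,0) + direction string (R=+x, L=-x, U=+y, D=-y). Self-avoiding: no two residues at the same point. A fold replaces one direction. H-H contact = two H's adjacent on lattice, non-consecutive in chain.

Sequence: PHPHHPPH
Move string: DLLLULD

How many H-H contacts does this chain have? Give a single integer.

Answer: 1

Derivation:
Positions: [(0, 0), (0, -1), (-1, -1), (-2, -1), (-3, -1), (-3, 0), (-4, 0), (-4, -1)]
H-H contact: residue 4 @(-3,-1) - residue 7 @(-4, -1)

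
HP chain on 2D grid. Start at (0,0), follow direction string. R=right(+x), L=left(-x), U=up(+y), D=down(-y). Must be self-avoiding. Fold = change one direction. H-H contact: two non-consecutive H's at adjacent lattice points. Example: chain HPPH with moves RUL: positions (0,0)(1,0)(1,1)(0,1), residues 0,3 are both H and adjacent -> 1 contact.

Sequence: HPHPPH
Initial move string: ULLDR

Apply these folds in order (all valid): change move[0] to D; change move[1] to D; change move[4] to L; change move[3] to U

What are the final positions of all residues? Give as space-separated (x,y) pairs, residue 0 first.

Answer: (0,0) (0,-1) (0,-2) (-1,-2) (-1,-1) (-2,-1)

Derivation:
Initial moves: ULLDR
Fold: move[0]->D => DLLDR (positions: [(0, 0), (0, -1), (-1, -1), (-2, -1), (-2, -2), (-1, -2)])
Fold: move[1]->D => DDLDR (positions: [(0, 0), (0, -1), (0, -2), (-1, -2), (-1, -3), (0, -3)])
Fold: move[4]->L => DDLDL (positions: [(0, 0), (0, -1), (0, -2), (-1, -2), (-1, -3), (-2, -3)])
Fold: move[3]->U => DDLUL (positions: [(0, 0), (0, -1), (0, -2), (-1, -2), (-1, -1), (-2, -1)])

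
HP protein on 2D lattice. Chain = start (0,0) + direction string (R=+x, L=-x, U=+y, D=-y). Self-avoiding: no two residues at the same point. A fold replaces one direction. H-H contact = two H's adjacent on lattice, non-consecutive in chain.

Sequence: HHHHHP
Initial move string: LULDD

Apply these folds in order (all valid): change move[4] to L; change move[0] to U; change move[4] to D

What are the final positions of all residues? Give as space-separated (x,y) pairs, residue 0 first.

Initial moves: LULDD
Fold: move[4]->L => LULDL (positions: [(0, 0), (-1, 0), (-1, 1), (-2, 1), (-2, 0), (-3, 0)])
Fold: move[0]->U => UULDL (positions: [(0, 0), (0, 1), (0, 2), (-1, 2), (-1, 1), (-2, 1)])
Fold: move[4]->D => UULDD (positions: [(0, 0), (0, 1), (0, 2), (-1, 2), (-1, 1), (-1, 0)])

Answer: (0,0) (0,1) (0,2) (-1,2) (-1,1) (-1,0)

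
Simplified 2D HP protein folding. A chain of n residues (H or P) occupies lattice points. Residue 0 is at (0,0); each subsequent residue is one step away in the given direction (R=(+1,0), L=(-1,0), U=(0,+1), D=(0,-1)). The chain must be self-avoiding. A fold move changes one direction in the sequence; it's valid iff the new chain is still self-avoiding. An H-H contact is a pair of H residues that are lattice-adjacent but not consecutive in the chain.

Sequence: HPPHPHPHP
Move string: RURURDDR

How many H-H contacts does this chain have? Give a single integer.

Positions: [(0, 0), (1, 0), (1, 1), (2, 1), (2, 2), (3, 2), (3, 1), (3, 0), (4, 0)]
No H-H contacts found.

Answer: 0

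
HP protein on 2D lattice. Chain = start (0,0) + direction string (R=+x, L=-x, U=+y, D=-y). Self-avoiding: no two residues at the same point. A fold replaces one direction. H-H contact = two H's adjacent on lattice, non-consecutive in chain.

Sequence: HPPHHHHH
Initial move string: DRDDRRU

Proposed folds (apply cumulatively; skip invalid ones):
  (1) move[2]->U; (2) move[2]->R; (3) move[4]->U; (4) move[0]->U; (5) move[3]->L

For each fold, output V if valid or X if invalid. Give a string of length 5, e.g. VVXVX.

Initial: DRDDRRU -> [(0, 0), (0, -1), (1, -1), (1, -2), (1, -3), (2, -3), (3, -3), (3, -2)]
Fold 1: move[2]->U => DRUDRRU INVALID (collision), skipped
Fold 2: move[2]->R => DRRDRRU VALID
Fold 3: move[4]->U => DRRDURU INVALID (collision), skipped
Fold 4: move[0]->U => URRDRRU VALID
Fold 5: move[3]->L => URRLRRU INVALID (collision), skipped

Answer: XVXVX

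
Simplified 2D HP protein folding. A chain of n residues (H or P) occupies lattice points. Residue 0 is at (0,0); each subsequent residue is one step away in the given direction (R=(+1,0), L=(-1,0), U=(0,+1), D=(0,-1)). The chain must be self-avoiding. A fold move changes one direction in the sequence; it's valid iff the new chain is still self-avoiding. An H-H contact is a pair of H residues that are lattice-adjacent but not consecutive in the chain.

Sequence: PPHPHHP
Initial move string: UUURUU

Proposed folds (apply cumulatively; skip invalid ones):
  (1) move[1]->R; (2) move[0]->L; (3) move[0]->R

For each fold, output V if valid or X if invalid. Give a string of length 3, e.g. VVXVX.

Initial: UUURUU -> [(0, 0), (0, 1), (0, 2), (0, 3), (1, 3), (1, 4), (1, 5)]
Fold 1: move[1]->R => URURUU VALID
Fold 2: move[0]->L => LRURUU INVALID (collision), skipped
Fold 3: move[0]->R => RRURUU VALID

Answer: VXV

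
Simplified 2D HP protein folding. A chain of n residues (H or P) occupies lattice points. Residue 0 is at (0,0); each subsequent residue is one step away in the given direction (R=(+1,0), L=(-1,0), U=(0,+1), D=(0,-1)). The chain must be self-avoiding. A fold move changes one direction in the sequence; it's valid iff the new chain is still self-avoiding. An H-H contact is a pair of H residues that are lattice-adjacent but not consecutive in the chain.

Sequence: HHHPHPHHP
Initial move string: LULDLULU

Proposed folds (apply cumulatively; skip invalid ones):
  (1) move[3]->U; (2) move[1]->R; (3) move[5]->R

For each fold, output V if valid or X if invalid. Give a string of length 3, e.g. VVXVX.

Initial: LULDLULU -> [(0, 0), (-1, 0), (-1, 1), (-2, 1), (-2, 0), (-3, 0), (-3, 1), (-4, 1), (-4, 2)]
Fold 1: move[3]->U => LULULULU VALID
Fold 2: move[1]->R => LRLULULU INVALID (collision), skipped
Fold 3: move[5]->R => LULULRLU INVALID (collision), skipped

Answer: VXX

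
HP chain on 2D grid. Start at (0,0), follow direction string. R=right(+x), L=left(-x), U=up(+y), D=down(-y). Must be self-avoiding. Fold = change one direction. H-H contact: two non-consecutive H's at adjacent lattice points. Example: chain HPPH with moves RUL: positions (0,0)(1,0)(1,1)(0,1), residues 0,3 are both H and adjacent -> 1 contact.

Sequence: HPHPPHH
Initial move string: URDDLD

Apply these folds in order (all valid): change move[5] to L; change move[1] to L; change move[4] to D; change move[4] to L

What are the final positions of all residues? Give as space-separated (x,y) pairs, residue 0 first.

Answer: (0,0) (0,1) (-1,1) (-1,0) (-1,-1) (-2,-1) (-3,-1)

Derivation:
Initial moves: URDDLD
Fold: move[5]->L => URDDLL (positions: [(0, 0), (0, 1), (1, 1), (1, 0), (1, -1), (0, -1), (-1, -1)])
Fold: move[1]->L => ULDDLL (positions: [(0, 0), (0, 1), (-1, 1), (-1, 0), (-1, -1), (-2, -1), (-3, -1)])
Fold: move[4]->D => ULDDDL (positions: [(0, 0), (0, 1), (-1, 1), (-1, 0), (-1, -1), (-1, -2), (-2, -2)])
Fold: move[4]->L => ULDDLL (positions: [(0, 0), (0, 1), (-1, 1), (-1, 0), (-1, -1), (-2, -1), (-3, -1)])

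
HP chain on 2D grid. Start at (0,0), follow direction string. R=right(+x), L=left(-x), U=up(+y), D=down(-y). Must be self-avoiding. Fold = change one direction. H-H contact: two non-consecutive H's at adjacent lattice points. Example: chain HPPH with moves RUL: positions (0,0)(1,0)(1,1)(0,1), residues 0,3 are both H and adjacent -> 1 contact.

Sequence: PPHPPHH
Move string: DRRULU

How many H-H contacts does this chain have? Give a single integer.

Answer: 1

Derivation:
Positions: [(0, 0), (0, -1), (1, -1), (2, -1), (2, 0), (1, 0), (1, 1)]
H-H contact: residue 2 @(1,-1) - residue 5 @(1, 0)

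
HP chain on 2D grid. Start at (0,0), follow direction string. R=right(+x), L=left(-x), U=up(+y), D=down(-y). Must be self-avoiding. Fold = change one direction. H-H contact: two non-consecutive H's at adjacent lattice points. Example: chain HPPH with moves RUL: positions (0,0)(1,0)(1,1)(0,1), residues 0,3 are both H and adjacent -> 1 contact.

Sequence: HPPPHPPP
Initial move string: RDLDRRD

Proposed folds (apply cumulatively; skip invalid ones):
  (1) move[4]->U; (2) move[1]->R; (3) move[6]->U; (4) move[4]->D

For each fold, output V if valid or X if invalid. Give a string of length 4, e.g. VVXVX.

Initial: RDLDRRD -> [(0, 0), (1, 0), (1, -1), (0, -1), (0, -2), (1, -2), (2, -2), (2, -3)]
Fold 1: move[4]->U => RDLDURD INVALID (collision), skipped
Fold 2: move[1]->R => RRLDRRD INVALID (collision), skipped
Fold 3: move[6]->U => RDLDRRU VALID
Fold 4: move[4]->D => RDLDDRU VALID

Answer: XXVV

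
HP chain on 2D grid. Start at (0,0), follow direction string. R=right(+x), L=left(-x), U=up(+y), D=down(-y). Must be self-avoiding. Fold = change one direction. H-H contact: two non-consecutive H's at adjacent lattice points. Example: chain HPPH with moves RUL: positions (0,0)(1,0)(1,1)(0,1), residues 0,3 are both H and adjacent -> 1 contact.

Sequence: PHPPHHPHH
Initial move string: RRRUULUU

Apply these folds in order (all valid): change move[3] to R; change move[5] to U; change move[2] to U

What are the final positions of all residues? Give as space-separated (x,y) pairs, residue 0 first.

Initial moves: RRRUULUU
Fold: move[3]->R => RRRRULUU (positions: [(0, 0), (1, 0), (2, 0), (3, 0), (4, 0), (4, 1), (3, 1), (3, 2), (3, 3)])
Fold: move[5]->U => RRRRUUUU (positions: [(0, 0), (1, 0), (2, 0), (3, 0), (4, 0), (4, 1), (4, 2), (4, 3), (4, 4)])
Fold: move[2]->U => RRURUUUU (positions: [(0, 0), (1, 0), (2, 0), (2, 1), (3, 1), (3, 2), (3, 3), (3, 4), (3, 5)])

Answer: (0,0) (1,0) (2,0) (2,1) (3,1) (3,2) (3,3) (3,4) (3,5)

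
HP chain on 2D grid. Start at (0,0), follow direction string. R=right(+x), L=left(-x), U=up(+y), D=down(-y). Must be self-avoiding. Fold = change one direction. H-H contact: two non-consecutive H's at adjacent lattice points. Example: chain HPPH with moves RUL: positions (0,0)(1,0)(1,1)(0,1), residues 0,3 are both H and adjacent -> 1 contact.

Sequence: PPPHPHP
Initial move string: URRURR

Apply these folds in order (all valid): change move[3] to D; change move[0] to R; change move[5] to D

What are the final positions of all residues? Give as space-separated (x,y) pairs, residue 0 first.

Answer: (0,0) (1,0) (2,0) (3,0) (3,-1) (4,-1) (4,-2)

Derivation:
Initial moves: URRURR
Fold: move[3]->D => URRDRR (positions: [(0, 0), (0, 1), (1, 1), (2, 1), (2, 0), (3, 0), (4, 0)])
Fold: move[0]->R => RRRDRR (positions: [(0, 0), (1, 0), (2, 0), (3, 0), (3, -1), (4, -1), (5, -1)])
Fold: move[5]->D => RRRDRD (positions: [(0, 0), (1, 0), (2, 0), (3, 0), (3, -1), (4, -1), (4, -2)])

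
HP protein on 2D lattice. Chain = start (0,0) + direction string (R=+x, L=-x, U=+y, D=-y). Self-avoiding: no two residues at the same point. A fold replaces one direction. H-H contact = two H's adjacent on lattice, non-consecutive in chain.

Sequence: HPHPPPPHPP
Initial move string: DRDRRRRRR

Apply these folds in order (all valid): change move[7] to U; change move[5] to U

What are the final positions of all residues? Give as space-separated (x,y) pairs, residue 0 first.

Initial moves: DRDRRRRRR
Fold: move[7]->U => DRDRRRRUR (positions: [(0, 0), (0, -1), (1, -1), (1, -2), (2, -2), (3, -2), (4, -2), (5, -2), (5, -1), (6, -1)])
Fold: move[5]->U => DRDRRURUR (positions: [(0, 0), (0, -1), (1, -1), (1, -2), (2, -2), (3, -2), (3, -1), (4, -1), (4, 0), (5, 0)])

Answer: (0,0) (0,-1) (1,-1) (1,-2) (2,-2) (3,-2) (3,-1) (4,-1) (4,0) (5,0)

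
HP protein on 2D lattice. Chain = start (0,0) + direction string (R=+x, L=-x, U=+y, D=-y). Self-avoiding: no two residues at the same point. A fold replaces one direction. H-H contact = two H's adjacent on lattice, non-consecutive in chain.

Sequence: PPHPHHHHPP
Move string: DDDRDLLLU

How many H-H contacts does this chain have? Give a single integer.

Answer: 0

Derivation:
Positions: [(0, 0), (0, -1), (0, -2), (0, -3), (1, -3), (1, -4), (0, -4), (-1, -4), (-2, -4), (-2, -3)]
No H-H contacts found.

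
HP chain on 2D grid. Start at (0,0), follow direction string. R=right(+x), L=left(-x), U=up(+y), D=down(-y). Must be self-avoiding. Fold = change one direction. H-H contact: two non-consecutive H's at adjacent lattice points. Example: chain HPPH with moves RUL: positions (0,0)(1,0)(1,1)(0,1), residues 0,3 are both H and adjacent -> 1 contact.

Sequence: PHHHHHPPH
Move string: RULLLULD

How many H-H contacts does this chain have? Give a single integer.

Answer: 1

Derivation:
Positions: [(0, 0), (1, 0), (1, 1), (0, 1), (-1, 1), (-2, 1), (-2, 2), (-3, 2), (-3, 1)]
H-H contact: residue 5 @(-2,1) - residue 8 @(-3, 1)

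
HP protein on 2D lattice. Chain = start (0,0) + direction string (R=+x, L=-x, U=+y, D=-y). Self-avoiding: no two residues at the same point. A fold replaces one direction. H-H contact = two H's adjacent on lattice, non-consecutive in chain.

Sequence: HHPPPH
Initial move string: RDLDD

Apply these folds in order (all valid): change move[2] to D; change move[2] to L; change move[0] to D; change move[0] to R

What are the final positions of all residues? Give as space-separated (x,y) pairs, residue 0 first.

Initial moves: RDLDD
Fold: move[2]->D => RDDDD (positions: [(0, 0), (1, 0), (1, -1), (1, -2), (1, -3), (1, -4)])
Fold: move[2]->L => RDLDD (positions: [(0, 0), (1, 0), (1, -1), (0, -1), (0, -2), (0, -3)])
Fold: move[0]->D => DDLDD (positions: [(0, 0), (0, -1), (0, -2), (-1, -2), (-1, -3), (-1, -4)])
Fold: move[0]->R => RDLDD (positions: [(0, 0), (1, 0), (1, -1), (0, -1), (0, -2), (0, -3)])

Answer: (0,0) (1,0) (1,-1) (0,-1) (0,-2) (0,-3)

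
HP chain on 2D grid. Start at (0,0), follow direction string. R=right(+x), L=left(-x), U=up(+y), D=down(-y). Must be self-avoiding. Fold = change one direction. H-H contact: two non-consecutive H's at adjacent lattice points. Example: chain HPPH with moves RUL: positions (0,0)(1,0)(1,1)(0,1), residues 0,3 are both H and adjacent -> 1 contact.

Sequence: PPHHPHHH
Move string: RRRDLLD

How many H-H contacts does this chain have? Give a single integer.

Positions: [(0, 0), (1, 0), (2, 0), (3, 0), (3, -1), (2, -1), (1, -1), (1, -2)]
H-H contact: residue 2 @(2,0) - residue 5 @(2, -1)

Answer: 1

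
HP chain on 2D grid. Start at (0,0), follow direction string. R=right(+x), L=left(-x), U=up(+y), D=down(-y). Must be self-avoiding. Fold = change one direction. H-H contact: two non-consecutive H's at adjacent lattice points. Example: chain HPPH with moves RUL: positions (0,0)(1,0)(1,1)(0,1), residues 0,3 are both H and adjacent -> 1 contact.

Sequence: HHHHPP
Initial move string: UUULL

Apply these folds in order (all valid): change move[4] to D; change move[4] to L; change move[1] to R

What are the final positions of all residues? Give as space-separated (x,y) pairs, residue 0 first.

Initial moves: UUULL
Fold: move[4]->D => UUULD (positions: [(0, 0), (0, 1), (0, 2), (0, 3), (-1, 3), (-1, 2)])
Fold: move[4]->L => UUULL (positions: [(0, 0), (0, 1), (0, 2), (0, 3), (-1, 3), (-2, 3)])
Fold: move[1]->R => URULL (positions: [(0, 0), (0, 1), (1, 1), (1, 2), (0, 2), (-1, 2)])

Answer: (0,0) (0,1) (1,1) (1,2) (0,2) (-1,2)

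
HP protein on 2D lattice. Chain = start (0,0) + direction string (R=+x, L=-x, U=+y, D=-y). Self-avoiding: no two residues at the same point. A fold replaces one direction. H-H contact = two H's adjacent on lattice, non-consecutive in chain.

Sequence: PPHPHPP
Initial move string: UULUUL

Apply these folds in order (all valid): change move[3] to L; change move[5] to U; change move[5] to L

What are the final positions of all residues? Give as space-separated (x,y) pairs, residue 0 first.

Initial moves: UULUUL
Fold: move[3]->L => UULLUL (positions: [(0, 0), (0, 1), (0, 2), (-1, 2), (-2, 2), (-2, 3), (-3, 3)])
Fold: move[5]->U => UULLUU (positions: [(0, 0), (0, 1), (0, 2), (-1, 2), (-2, 2), (-2, 3), (-2, 4)])
Fold: move[5]->L => UULLUL (positions: [(0, 0), (0, 1), (0, 2), (-1, 2), (-2, 2), (-2, 3), (-3, 3)])

Answer: (0,0) (0,1) (0,2) (-1,2) (-2,2) (-2,3) (-3,3)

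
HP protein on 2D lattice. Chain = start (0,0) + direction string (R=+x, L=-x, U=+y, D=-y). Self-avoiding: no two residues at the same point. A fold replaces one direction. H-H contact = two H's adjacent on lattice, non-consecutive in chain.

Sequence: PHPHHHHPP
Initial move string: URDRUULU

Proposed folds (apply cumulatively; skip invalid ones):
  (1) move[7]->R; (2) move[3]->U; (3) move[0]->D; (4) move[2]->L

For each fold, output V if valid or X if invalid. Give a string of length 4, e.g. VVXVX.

Answer: XXVX

Derivation:
Initial: URDRUULU -> [(0, 0), (0, 1), (1, 1), (1, 0), (2, 0), (2, 1), (2, 2), (1, 2), (1, 3)]
Fold 1: move[7]->R => URDRUULR INVALID (collision), skipped
Fold 2: move[3]->U => URDUUULU INVALID (collision), skipped
Fold 3: move[0]->D => DRDRUULU VALID
Fold 4: move[2]->L => DRLRUULU INVALID (collision), skipped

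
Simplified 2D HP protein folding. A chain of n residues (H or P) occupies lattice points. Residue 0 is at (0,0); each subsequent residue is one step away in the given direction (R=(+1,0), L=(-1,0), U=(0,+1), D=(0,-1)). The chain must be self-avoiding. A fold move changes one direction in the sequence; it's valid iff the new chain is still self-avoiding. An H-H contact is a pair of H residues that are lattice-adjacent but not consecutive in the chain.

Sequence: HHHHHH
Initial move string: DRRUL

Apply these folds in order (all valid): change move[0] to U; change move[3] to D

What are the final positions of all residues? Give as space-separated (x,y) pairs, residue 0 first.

Initial moves: DRRUL
Fold: move[0]->U => URRUL (positions: [(0, 0), (0, 1), (1, 1), (2, 1), (2, 2), (1, 2)])
Fold: move[3]->D => URRDL (positions: [(0, 0), (0, 1), (1, 1), (2, 1), (2, 0), (1, 0)])

Answer: (0,0) (0,1) (1,1) (2,1) (2,0) (1,0)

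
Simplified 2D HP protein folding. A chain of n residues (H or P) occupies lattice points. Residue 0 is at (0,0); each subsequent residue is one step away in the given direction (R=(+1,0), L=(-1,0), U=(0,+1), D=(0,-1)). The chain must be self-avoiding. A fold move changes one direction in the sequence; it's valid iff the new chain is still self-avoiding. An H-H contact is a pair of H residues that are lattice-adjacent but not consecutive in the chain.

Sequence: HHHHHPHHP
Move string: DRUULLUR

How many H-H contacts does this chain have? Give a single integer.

Positions: [(0, 0), (0, -1), (1, -1), (1, 0), (1, 1), (0, 1), (-1, 1), (-1, 2), (0, 2)]
H-H contact: residue 0 @(0,0) - residue 3 @(1, 0)

Answer: 1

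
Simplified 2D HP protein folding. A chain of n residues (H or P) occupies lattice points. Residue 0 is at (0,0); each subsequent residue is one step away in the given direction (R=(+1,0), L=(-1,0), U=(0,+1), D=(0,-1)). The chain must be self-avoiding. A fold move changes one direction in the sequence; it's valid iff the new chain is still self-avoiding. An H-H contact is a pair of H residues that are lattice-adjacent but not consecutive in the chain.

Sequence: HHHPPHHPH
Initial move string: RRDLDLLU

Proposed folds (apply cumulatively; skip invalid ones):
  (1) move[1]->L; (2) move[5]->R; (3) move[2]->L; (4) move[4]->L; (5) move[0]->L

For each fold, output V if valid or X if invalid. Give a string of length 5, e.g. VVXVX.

Initial: RRDLDLLU -> [(0, 0), (1, 0), (2, 0), (2, -1), (1, -1), (1, -2), (0, -2), (-1, -2), (-1, -1)]
Fold 1: move[1]->L => RLDLDLLU INVALID (collision), skipped
Fold 2: move[5]->R => RRDLDRLU INVALID (collision), skipped
Fold 3: move[2]->L => RRLLDLLU INVALID (collision), skipped
Fold 4: move[4]->L => RRDLLLLU VALID
Fold 5: move[0]->L => LRDLLLLU INVALID (collision), skipped

Answer: XXXVX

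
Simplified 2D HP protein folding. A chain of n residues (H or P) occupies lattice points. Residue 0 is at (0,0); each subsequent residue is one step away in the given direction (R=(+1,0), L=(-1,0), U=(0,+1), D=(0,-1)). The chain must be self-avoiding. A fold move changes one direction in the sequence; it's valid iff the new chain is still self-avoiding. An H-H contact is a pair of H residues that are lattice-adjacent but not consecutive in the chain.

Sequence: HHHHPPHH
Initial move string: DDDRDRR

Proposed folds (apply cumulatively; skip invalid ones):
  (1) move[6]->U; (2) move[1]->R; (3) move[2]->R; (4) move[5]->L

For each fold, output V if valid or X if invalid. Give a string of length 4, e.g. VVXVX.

Answer: VVVX

Derivation:
Initial: DDDRDRR -> [(0, 0), (0, -1), (0, -2), (0, -3), (1, -3), (1, -4), (2, -4), (3, -4)]
Fold 1: move[6]->U => DDDRDRU VALID
Fold 2: move[1]->R => DRDRDRU VALID
Fold 3: move[2]->R => DRRRDRU VALID
Fold 4: move[5]->L => DRRRDLU INVALID (collision), skipped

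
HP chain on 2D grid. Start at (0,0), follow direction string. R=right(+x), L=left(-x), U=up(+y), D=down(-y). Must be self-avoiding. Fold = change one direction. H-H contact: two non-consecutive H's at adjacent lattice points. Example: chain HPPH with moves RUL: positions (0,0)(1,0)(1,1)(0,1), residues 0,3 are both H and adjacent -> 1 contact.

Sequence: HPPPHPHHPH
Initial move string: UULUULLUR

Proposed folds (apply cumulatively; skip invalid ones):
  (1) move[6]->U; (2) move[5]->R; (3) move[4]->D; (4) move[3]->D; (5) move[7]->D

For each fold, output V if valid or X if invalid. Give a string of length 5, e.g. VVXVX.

Answer: VVXXX

Derivation:
Initial: UULUULLUR -> [(0, 0), (0, 1), (0, 2), (-1, 2), (-1, 3), (-1, 4), (-2, 4), (-3, 4), (-3, 5), (-2, 5)]
Fold 1: move[6]->U => UULUULUUR VALID
Fold 2: move[5]->R => UULUURUUR VALID
Fold 3: move[4]->D => UULUDRUUR INVALID (collision), skipped
Fold 4: move[3]->D => UULDURUUR INVALID (collision), skipped
Fold 5: move[7]->D => UULUURUDR INVALID (collision), skipped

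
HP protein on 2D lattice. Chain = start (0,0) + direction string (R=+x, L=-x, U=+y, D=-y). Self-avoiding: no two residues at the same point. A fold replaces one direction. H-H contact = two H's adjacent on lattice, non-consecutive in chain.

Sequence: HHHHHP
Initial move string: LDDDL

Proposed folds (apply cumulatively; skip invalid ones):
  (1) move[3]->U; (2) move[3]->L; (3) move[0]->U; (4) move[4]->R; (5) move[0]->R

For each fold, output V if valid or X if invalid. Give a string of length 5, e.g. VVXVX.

Answer: XVXXV

Derivation:
Initial: LDDDL -> [(0, 0), (-1, 0), (-1, -1), (-1, -2), (-1, -3), (-2, -3)]
Fold 1: move[3]->U => LDDUL INVALID (collision), skipped
Fold 2: move[3]->L => LDDLL VALID
Fold 3: move[0]->U => UDDLL INVALID (collision), skipped
Fold 4: move[4]->R => LDDLR INVALID (collision), skipped
Fold 5: move[0]->R => RDDLL VALID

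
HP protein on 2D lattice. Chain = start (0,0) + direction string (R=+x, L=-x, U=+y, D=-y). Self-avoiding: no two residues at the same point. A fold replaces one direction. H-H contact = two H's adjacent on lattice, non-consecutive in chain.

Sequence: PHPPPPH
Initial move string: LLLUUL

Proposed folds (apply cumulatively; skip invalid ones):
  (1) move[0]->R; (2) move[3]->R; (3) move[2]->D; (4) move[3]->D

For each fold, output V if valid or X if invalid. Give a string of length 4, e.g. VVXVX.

Initial: LLLUUL -> [(0, 0), (-1, 0), (-2, 0), (-3, 0), (-3, 1), (-3, 2), (-4, 2)]
Fold 1: move[0]->R => RLLUUL INVALID (collision), skipped
Fold 2: move[3]->R => LLLRUL INVALID (collision), skipped
Fold 3: move[2]->D => LLDUUL INVALID (collision), skipped
Fold 4: move[3]->D => LLLDUL INVALID (collision), skipped

Answer: XXXX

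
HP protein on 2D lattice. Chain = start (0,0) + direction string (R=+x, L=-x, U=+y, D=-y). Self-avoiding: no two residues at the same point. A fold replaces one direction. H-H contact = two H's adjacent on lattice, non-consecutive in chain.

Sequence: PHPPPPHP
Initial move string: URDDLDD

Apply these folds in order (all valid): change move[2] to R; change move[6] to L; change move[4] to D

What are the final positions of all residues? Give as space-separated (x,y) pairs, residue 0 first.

Answer: (0,0) (0,1) (1,1) (2,1) (2,0) (2,-1) (2,-2) (1,-2)

Derivation:
Initial moves: URDDLDD
Fold: move[2]->R => URRDLDD (positions: [(0, 0), (0, 1), (1, 1), (2, 1), (2, 0), (1, 0), (1, -1), (1, -2)])
Fold: move[6]->L => URRDLDL (positions: [(0, 0), (0, 1), (1, 1), (2, 1), (2, 0), (1, 0), (1, -1), (0, -1)])
Fold: move[4]->D => URRDDDL (positions: [(0, 0), (0, 1), (1, 1), (2, 1), (2, 0), (2, -1), (2, -2), (1, -2)])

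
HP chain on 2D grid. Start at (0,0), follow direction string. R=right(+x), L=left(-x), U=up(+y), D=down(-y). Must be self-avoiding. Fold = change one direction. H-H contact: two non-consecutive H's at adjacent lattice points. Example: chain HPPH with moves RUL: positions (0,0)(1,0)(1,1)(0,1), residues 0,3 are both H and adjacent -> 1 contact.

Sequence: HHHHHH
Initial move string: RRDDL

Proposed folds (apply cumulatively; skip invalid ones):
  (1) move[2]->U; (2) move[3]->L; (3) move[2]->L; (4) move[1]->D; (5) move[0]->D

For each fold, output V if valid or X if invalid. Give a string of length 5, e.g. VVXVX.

Answer: XVXVV

Derivation:
Initial: RRDDL -> [(0, 0), (1, 0), (2, 0), (2, -1), (2, -2), (1, -2)]
Fold 1: move[2]->U => RRUDL INVALID (collision), skipped
Fold 2: move[3]->L => RRDLL VALID
Fold 3: move[2]->L => RRLLL INVALID (collision), skipped
Fold 4: move[1]->D => RDDLL VALID
Fold 5: move[0]->D => DDDLL VALID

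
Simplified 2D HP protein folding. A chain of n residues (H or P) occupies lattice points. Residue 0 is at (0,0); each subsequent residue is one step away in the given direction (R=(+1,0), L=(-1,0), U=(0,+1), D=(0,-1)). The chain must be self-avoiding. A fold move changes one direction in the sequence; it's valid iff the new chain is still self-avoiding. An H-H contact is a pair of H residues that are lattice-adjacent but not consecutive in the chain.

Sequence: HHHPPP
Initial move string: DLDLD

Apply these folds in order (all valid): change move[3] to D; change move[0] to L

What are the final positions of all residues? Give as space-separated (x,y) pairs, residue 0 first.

Initial moves: DLDLD
Fold: move[3]->D => DLDDD (positions: [(0, 0), (0, -1), (-1, -1), (-1, -2), (-1, -3), (-1, -4)])
Fold: move[0]->L => LLDDD (positions: [(0, 0), (-1, 0), (-2, 0), (-2, -1), (-2, -2), (-2, -3)])

Answer: (0,0) (-1,0) (-2,0) (-2,-1) (-2,-2) (-2,-3)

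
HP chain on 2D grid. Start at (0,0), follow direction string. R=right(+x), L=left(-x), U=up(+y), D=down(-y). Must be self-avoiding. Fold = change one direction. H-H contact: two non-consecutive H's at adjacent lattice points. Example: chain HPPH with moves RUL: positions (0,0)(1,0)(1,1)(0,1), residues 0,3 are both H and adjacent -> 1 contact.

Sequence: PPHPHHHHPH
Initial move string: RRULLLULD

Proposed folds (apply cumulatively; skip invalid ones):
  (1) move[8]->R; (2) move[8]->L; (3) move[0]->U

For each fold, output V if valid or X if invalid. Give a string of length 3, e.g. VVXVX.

Answer: XVV

Derivation:
Initial: RRULLLULD -> [(0, 0), (1, 0), (2, 0), (2, 1), (1, 1), (0, 1), (-1, 1), (-1, 2), (-2, 2), (-2, 1)]
Fold 1: move[8]->R => RRULLLULR INVALID (collision), skipped
Fold 2: move[8]->L => RRULLLULL VALID
Fold 3: move[0]->U => URULLLULL VALID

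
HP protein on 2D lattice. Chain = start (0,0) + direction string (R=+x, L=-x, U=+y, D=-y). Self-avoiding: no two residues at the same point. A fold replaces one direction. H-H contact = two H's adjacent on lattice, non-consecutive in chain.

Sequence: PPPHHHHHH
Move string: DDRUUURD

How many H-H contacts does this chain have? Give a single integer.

Answer: 1

Derivation:
Positions: [(0, 0), (0, -1), (0, -2), (1, -2), (1, -1), (1, 0), (1, 1), (2, 1), (2, 0)]
H-H contact: residue 5 @(1,0) - residue 8 @(2, 0)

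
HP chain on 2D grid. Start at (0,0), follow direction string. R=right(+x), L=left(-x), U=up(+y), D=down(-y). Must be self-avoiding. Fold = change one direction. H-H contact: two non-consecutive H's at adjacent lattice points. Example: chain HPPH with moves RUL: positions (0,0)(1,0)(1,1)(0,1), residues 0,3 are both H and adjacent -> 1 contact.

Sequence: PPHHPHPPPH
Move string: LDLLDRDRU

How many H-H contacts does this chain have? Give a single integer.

Answer: 1

Derivation:
Positions: [(0, 0), (-1, 0), (-1, -1), (-2, -1), (-3, -1), (-3, -2), (-2, -2), (-2, -3), (-1, -3), (-1, -2)]
H-H contact: residue 2 @(-1,-1) - residue 9 @(-1, -2)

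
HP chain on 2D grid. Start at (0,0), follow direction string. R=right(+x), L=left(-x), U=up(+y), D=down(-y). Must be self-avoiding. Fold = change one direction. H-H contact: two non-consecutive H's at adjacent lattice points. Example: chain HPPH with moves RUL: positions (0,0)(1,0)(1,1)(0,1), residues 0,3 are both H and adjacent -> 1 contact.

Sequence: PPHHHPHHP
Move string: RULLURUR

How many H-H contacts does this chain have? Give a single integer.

Answer: 1

Derivation:
Positions: [(0, 0), (1, 0), (1, 1), (0, 1), (-1, 1), (-1, 2), (0, 2), (0, 3), (1, 3)]
H-H contact: residue 3 @(0,1) - residue 6 @(0, 2)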